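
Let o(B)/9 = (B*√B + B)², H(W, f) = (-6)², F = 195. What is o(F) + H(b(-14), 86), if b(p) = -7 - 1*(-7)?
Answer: 67076136 + 684450*√195 ≈ 7.6634e+7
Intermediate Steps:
b(p) = 0 (b(p) = -7 + 7 = 0)
H(W, f) = 36
o(B) = 9*(B + B^(3/2))² (o(B) = 9*(B*√B + B)² = 9*(B^(3/2) + B)² = 9*(B + B^(3/2))²)
o(F) + H(b(-14), 86) = 9*(195 + 195^(3/2))² + 36 = 9*(195 + 195*√195)² + 36 = 36 + 9*(195 + 195*√195)²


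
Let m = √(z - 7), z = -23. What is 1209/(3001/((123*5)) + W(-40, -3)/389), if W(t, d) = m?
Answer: 337649891664735/1362808424071 - 177879595725*I*√30/1362808424071 ≈ 247.76 - 0.71491*I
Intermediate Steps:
m = I*√30 (m = √(-23 - 7) = √(-30) = I*√30 ≈ 5.4772*I)
W(t, d) = I*√30
1209/(3001/((123*5)) + W(-40, -3)/389) = 1209/(3001/((123*5)) + (I*√30)/389) = 1209/(3001/615 + (I*√30)*(1/389)) = 1209/(3001*(1/615) + I*√30/389) = 1209/(3001/615 + I*√30/389)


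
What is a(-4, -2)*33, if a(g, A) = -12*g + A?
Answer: 1518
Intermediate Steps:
a(g, A) = A - 12*g
a(-4, -2)*33 = (-2 - 12*(-4))*33 = (-2 + 48)*33 = 46*33 = 1518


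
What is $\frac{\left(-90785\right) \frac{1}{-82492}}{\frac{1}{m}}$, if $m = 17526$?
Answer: $\frac{795548955}{41246} \approx 19288.0$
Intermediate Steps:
$\frac{\left(-90785\right) \frac{1}{-82492}}{\frac{1}{m}} = \frac{\left(-90785\right) \frac{1}{-82492}}{\frac{1}{17526}} = \left(-90785\right) \left(- \frac{1}{82492}\right) \frac{1}{\frac{1}{17526}} = \frac{90785}{82492} \cdot 17526 = \frac{795548955}{41246}$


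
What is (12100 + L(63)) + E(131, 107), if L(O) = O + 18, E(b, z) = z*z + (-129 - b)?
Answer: 23370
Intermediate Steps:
E(b, z) = -129 + z² - b (E(b, z) = z² + (-129 - b) = -129 + z² - b)
L(O) = 18 + O
(12100 + L(63)) + E(131, 107) = (12100 + (18 + 63)) + (-129 + 107² - 1*131) = (12100 + 81) + (-129 + 11449 - 131) = 12181 + 11189 = 23370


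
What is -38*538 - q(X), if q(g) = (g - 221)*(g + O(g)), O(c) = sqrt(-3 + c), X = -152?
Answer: -77140 + 373*I*sqrt(155) ≈ -77140.0 + 4643.8*I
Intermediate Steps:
q(g) = (-221 + g)*(g + sqrt(-3 + g)) (q(g) = (g - 221)*(g + sqrt(-3 + g)) = (-221 + g)*(g + sqrt(-3 + g)))
-38*538 - q(X) = -38*538 - ((-152)**2 - 221*(-152) - 221*sqrt(-3 - 152) - 152*sqrt(-3 - 152)) = -20444 - (23104 + 33592 - 221*I*sqrt(155) - 152*I*sqrt(155)) = -20444 - (56696 - 373*I*sqrt(155)) = -20444 + (-56696 + 373*I*sqrt(155)) = -77140 + 373*I*sqrt(155)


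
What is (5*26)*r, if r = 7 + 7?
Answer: 1820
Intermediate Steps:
r = 14
(5*26)*r = (5*26)*14 = 130*14 = 1820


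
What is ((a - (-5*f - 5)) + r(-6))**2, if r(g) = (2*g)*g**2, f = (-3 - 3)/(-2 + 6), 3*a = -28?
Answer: 7091569/36 ≈ 1.9699e+5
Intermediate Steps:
a = -28/3 (a = (1/3)*(-28) = -28/3 ≈ -9.3333)
f = -3/2 (f = -6/4 = -6*1/4 = -3/2 ≈ -1.5000)
r(g) = 2*g**3
((a - (-5*f - 5)) + r(-6))**2 = ((-28/3 - (-5*(-3/2) - 5)) + 2*(-6)**3)**2 = ((-28/3 - (15/2 - 5)) + 2*(-216))**2 = ((-28/3 - 1*5/2) - 432)**2 = ((-28/3 - 5/2) - 432)**2 = (-71/6 - 432)**2 = (-2663/6)**2 = 7091569/36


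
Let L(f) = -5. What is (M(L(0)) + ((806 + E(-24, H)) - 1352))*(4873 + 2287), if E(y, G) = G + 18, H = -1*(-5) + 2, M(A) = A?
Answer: -3766160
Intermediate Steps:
H = 7 (H = 5 + 2 = 7)
E(y, G) = 18 + G
(M(L(0)) + ((806 + E(-24, H)) - 1352))*(4873 + 2287) = (-5 + ((806 + (18 + 7)) - 1352))*(4873 + 2287) = (-5 + ((806 + 25) - 1352))*7160 = (-5 + (831 - 1352))*7160 = (-5 - 521)*7160 = -526*7160 = -3766160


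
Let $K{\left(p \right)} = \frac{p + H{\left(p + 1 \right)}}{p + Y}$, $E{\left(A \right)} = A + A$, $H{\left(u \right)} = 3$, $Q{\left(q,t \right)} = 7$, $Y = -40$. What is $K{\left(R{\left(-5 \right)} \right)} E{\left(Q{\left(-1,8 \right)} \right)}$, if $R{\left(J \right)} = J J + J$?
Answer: $- \frac{161}{10} \approx -16.1$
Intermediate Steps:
$R{\left(J \right)} = J + J^{2}$ ($R{\left(J \right)} = J^{2} + J = J + J^{2}$)
$E{\left(A \right)} = 2 A$
$K{\left(p \right)} = \frac{3 + p}{-40 + p}$ ($K{\left(p \right)} = \frac{p + 3}{p - 40} = \frac{3 + p}{-40 + p}$)
$K{\left(R{\left(-5 \right)} \right)} E{\left(Q{\left(-1,8 \right)} \right)} = \frac{3 - 5 \left(1 - 5\right)}{-40 - 5 \left(1 - 5\right)} 2 \cdot 7 = \frac{3 - -20}{-40 - -20} \cdot 14 = \frac{3 + 20}{-40 + 20} \cdot 14 = \frac{1}{-20} \cdot 23 \cdot 14 = \left(- \frac{1}{20}\right) 23 \cdot 14 = \left(- \frac{23}{20}\right) 14 = - \frac{161}{10}$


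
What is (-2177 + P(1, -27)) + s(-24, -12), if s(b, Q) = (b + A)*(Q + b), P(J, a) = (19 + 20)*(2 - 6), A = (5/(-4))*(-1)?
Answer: -1514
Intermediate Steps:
A = 5/4 (A = (5*(-¼))*(-1) = -5/4*(-1) = 5/4 ≈ 1.2500)
P(J, a) = -156 (P(J, a) = 39*(-4) = -156)
s(b, Q) = (5/4 + b)*(Q + b) (s(b, Q) = (b + 5/4)*(Q + b) = (5/4 + b)*(Q + b))
(-2177 + P(1, -27)) + s(-24, -12) = (-2177 - 156) + ((-24)² + (5/4)*(-12) + (5/4)*(-24) - 12*(-24)) = -2333 + (576 - 15 - 30 + 288) = -2333 + 819 = -1514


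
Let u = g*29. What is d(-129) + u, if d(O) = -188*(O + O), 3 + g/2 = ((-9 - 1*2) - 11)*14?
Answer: 30466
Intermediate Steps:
g = -622 (g = -6 + 2*(((-9 - 1*2) - 11)*14) = -6 + 2*(((-9 - 2) - 11)*14) = -6 + 2*((-11 - 11)*14) = -6 + 2*(-22*14) = -6 + 2*(-308) = -6 - 616 = -622)
d(O) = -376*O
u = -18038 (u = -622*29 = -18038)
d(-129) + u = -376*(-129) - 18038 = 48504 - 18038 = 30466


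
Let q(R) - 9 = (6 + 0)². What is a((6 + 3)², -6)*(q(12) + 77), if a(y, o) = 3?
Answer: 366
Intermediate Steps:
q(R) = 45 (q(R) = 9 + (6 + 0)² = 9 + 6² = 9 + 36 = 45)
a((6 + 3)², -6)*(q(12) + 77) = 3*(45 + 77) = 3*122 = 366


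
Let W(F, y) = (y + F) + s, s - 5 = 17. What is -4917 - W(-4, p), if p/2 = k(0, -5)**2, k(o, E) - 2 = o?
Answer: -4943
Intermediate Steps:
s = 22 (s = 5 + 17 = 22)
k(o, E) = 2 + o
p = 8 (p = 2*(2 + 0)**2 = 2*2**2 = 2*4 = 8)
W(F, y) = 22 + F + y (W(F, y) = (y + F) + 22 = (F + y) + 22 = 22 + F + y)
-4917 - W(-4, p) = -4917 - (22 - 4 + 8) = -4917 - 1*26 = -4917 - 26 = -4943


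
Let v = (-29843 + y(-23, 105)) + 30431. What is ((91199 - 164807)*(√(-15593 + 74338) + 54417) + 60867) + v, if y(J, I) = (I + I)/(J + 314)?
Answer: -388530112787/97 - 73608*√58745 ≈ -4.0233e+9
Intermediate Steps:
y(J, I) = 2*I/(314 + J) (y(J, I) = (2*I)/(314 + J) = 2*I/(314 + J))
v = 57106/97 (v = (-29843 + 2*105/(314 - 23)) + 30431 = (-29843 + 2*105/291) + 30431 = (-29843 + 2*105*(1/291)) + 30431 = (-29843 + 70/97) + 30431 = -2894701/97 + 30431 = 57106/97 ≈ 588.72)
((91199 - 164807)*(√(-15593 + 74338) + 54417) + 60867) + v = ((91199 - 164807)*(√(-15593 + 74338) + 54417) + 60867) + 57106/97 = (-73608*(√58745 + 54417) + 60867) + 57106/97 = (-73608*(54417 + √58745) + 60867) + 57106/97 = ((-4005526536 - 73608*√58745) + 60867) + 57106/97 = (-4005465669 - 73608*√58745) + 57106/97 = -388530112787/97 - 73608*√58745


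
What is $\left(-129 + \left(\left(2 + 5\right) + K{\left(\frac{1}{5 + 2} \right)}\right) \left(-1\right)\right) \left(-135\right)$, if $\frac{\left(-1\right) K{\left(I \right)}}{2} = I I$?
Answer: $\frac{899370}{49} \approx 18355.0$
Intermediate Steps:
$K{\left(I \right)} = - 2 I^{2}$ ($K{\left(I \right)} = - 2 I I = - 2 I^{2}$)
$\left(-129 + \left(\left(2 + 5\right) + K{\left(\frac{1}{5 + 2} \right)}\right) \left(-1\right)\right) \left(-135\right) = \left(-129 + \left(\left(2 + 5\right) - 2 \left(\frac{1}{5 + 2}\right)^{2}\right) \left(-1\right)\right) \left(-135\right) = \left(-129 + \left(7 - 2 \left(\frac{1}{7}\right)^{2}\right) \left(-1\right)\right) \left(-135\right) = \left(-129 + \left(7 - \frac{2}{49}\right) \left(-1\right)\right) \left(-135\right) = \left(-129 + \frac{341}{49} \left(-1\right)\right) \left(-135\right) = \left(-129 - \frac{341}{49}\right) \left(-135\right) = \left(- \frac{6662}{49}\right) \left(-135\right) = \frac{899370}{49}$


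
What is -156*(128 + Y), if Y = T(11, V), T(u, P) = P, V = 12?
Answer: -21840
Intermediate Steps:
Y = 12
-156*(128 + Y) = -156*(128 + 12) = -156*140 = -21840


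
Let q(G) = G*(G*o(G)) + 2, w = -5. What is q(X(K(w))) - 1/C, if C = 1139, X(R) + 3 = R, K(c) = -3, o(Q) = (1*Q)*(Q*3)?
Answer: 4430709/1139 ≈ 3890.0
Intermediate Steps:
o(Q) = 3*Q² (o(Q) = Q*(3*Q) = 3*Q²)
X(R) = -3 + R
q(G) = 2 + 3*G⁴ (q(G) = G*(G*(3*G²)) + 2 = G*(3*G³) + 2 = 3*G⁴ + 2 = 2 + 3*G⁴)
q(X(K(w))) - 1/C = (2 + 3*(-3 - 3)⁴) - 1/1139 = (2 + 3*(-6)⁴) - 1*1/1139 = (2 + 3*1296) - 1/1139 = (2 + 3888) - 1/1139 = 3890 - 1/1139 = 4430709/1139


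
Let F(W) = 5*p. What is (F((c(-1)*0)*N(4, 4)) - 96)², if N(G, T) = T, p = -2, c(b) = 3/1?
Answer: 11236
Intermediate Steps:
c(b) = 3 (c(b) = 3*1 = 3)
F(W) = -10 (F(W) = 5*(-2) = -10)
(F((c(-1)*0)*N(4, 4)) - 96)² = (-10 - 96)² = (-106)² = 11236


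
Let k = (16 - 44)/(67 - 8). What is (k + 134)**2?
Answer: 62062884/3481 ≈ 17829.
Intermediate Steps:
k = -28/59 ≈ -0.47458
(k + 134)**2 = (-28/59 + 134)**2 = (7878/59)**2 = 62062884/3481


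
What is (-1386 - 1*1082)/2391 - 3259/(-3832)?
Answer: -1665107/9162312 ≈ -0.18173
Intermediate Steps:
(-1386 - 1*1082)/2391 - 3259/(-3832) = (-1386 - 1082)*(1/2391) - 3259*(-1/3832) = -2468*1/2391 + 3259/3832 = -2468/2391 + 3259/3832 = -1665107/9162312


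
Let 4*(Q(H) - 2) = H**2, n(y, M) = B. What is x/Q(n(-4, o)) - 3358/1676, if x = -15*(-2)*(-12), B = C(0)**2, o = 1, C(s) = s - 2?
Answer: -51959/838 ≈ -62.004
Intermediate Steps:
C(s) = -2 + s
B = 4 (B = (-2 + 0)**2 = (-2)**2 = 4)
x = -360 (x = 30*(-12) = -360)
n(y, M) = 4
Q(H) = 2 + H**2/4
x/Q(n(-4, o)) - 3358/1676 = -360/(2 + (1/4)*4**2) - 3358/1676 = -360/(2 + (1/4)*16) - 3358*1/1676 = -360/(2 + 4) - 1679/838 = -360/6 - 1679/838 = -360*1/6 - 1679/838 = -60 - 1679/838 = -51959/838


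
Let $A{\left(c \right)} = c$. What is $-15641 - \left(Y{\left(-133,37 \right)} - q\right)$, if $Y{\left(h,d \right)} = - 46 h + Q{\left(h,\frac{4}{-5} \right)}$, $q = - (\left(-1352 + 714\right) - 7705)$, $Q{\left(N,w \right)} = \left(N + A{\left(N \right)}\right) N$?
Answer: $-48794$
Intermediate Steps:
$Q{\left(N,w \right)} = 2 N^{2}$ ($Q{\left(N,w \right)} = \left(N + N\right) N = 2 N N = 2 N^{2}$)
$q = 8343$ ($q = - (-638 - 7705) = \left(-1\right) \left(-8343\right) = 8343$)
$Y{\left(h,d \right)} = - 46 h + 2 h^{2}$
$-15641 - \left(Y{\left(-133,37 \right)} - q\right) = -15641 - \left(2 \left(-133\right) \left(-23 - 133\right) - 8343\right) = -15641 - \left(2 \left(-133\right) \left(-156\right) - 8343\right) = -15641 - \left(41496 - 8343\right) = -15641 - 33153 = -48794$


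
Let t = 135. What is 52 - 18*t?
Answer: -2378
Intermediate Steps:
52 - 18*t = 52 - 18*135 = 52 - 2430 = -2378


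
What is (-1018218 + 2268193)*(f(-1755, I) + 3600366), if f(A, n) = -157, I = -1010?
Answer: 4500171244775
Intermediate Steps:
(-1018218 + 2268193)*(f(-1755, I) + 3600366) = (-1018218 + 2268193)*(-157 + 3600366) = 1249975*3600209 = 4500171244775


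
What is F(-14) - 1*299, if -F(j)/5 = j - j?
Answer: -299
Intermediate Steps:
F(j) = 0 (F(j) = -5*(j - j) = -5*0 = 0)
F(-14) - 1*299 = 0 - 1*299 = 0 - 299 = -299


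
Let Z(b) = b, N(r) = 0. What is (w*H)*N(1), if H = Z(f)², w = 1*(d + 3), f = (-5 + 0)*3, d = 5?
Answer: 0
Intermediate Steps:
f = -15 (f = -5*3 = -15)
w = 8 (w = 1*(5 + 3) = 1*8 = 8)
H = 225 (H = (-15)² = 225)
(w*H)*N(1) = (8*225)*0 = 1800*0 = 0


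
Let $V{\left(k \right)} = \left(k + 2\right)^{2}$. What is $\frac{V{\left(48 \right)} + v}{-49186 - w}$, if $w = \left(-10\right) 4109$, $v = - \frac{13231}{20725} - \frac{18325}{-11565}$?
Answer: $- \frac{59943833161}{194048672400} \approx -0.30891$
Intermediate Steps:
$v = \frac{45353822}{47936925}$ ($v = \left(-13231\right) \frac{1}{20725} - - \frac{3665}{2313} = - \frac{13231}{20725} + \frac{3665}{2313} = \frac{45353822}{47936925} \approx 0.94611$)
$w = -41090$
$V{\left(k \right)} = \left(2 + k\right)^{2}$
$\frac{V{\left(48 \right)} + v}{-49186 - w} = \frac{\left(2 + 48\right)^{2} + \frac{45353822}{47936925}}{-49186 - -41090} = \frac{50^{2} + \frac{45353822}{47936925}}{-49186 + 41090} = \frac{2500 + \frac{45353822}{47936925}}{-8096} = \frac{119887666322}{47936925} \left(- \frac{1}{8096}\right) = - \frac{59943833161}{194048672400}$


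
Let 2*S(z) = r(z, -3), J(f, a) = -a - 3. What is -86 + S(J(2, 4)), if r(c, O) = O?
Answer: -175/2 ≈ -87.500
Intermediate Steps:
J(f, a) = -3 - a
S(z) = -3/2 (S(z) = (½)*(-3) = -3/2)
-86 + S(J(2, 4)) = -86 - 3/2 = -175/2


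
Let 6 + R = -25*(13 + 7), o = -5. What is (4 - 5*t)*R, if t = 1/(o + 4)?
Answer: -4554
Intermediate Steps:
R = -506 (R = -6 - 25*(13 + 7) = -6 - 25*20 = -6 - 500 = -506)
t = -1 (t = 1/(-5 + 4) = 1/(-1) = -1)
(4 - 5*t)*R = (4 - 5*(-1))*(-506) = (4 + 5)*(-506) = 9*(-506) = -4554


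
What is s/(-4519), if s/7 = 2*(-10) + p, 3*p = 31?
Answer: 203/13557 ≈ 0.014974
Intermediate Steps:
p = 31/3 (p = (⅓)*31 = 31/3 ≈ 10.333)
s = -203/3 (s = 7*(2*(-10) + 31/3) = 7*(-20 + 31/3) = 7*(-29/3) = -203/3 ≈ -67.667)
s/(-4519) = -203/3/(-4519) = -203/3*(-1/4519) = 203/13557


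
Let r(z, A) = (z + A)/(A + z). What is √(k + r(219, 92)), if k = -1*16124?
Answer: I*√16123 ≈ 126.98*I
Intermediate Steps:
k = -16124
r(z, A) = 1 (r(z, A) = (A + z)/(A + z) = 1)
√(k + r(219, 92)) = √(-16124 + 1) = √(-16123) = I*√16123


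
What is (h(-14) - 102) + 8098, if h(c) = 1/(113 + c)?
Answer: 791605/99 ≈ 7996.0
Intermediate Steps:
(h(-14) - 102) + 8098 = (1/(113 - 14) - 102) + 8098 = (1/99 - 102) + 8098 = -10097/99 + 8098 = 791605/99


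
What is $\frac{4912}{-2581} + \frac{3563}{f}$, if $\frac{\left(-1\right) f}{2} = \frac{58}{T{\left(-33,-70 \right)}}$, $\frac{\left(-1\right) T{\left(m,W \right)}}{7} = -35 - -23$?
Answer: $- \frac{6664159}{2581} \approx -2582.0$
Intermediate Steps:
$T{\left(m,W \right)} = 84$ ($T{\left(m,W \right)} = - 7 \left(-35 - -23\right) = - 7 \left(-35 + 23\right) = \left(-7\right) \left(-12\right) = 84$)
$f = - \frac{29}{21}$ ($f = - 2 \cdot \frac{58}{84} = - 2 \cdot 58 \cdot \frac{1}{84} = \left(-2\right) \frac{29}{42} = - \frac{29}{21} \approx -1.381$)
$\frac{4912}{-2581} + \frac{3563}{f} = \frac{4912}{-2581} + \frac{3563}{- \frac{29}{21}} = 4912 \left(- \frac{1}{2581}\right) + 3563 \left(- \frac{21}{29}\right) = - \frac{4912}{2581} - \frac{74823}{29} = - \frac{6664159}{2581}$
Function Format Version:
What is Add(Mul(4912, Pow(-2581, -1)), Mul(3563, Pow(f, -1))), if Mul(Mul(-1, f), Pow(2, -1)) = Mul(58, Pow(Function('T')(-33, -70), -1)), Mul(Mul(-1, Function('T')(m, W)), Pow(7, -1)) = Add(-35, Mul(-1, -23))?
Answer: Rational(-6664159, 2581) ≈ -2582.0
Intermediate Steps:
Function('T')(m, W) = 84 (Function('T')(m, W) = Mul(-7, Add(-35, Mul(-1, -23))) = Mul(-7, Add(-35, 23)) = Mul(-7, -12) = 84)
f = Rational(-29, 21) (f = Mul(-2, Mul(58, Pow(84, -1))) = Mul(-2, Mul(58, Rational(1, 84))) = Mul(-2, Rational(29, 42)) = Rational(-29, 21) ≈ -1.3810)
Add(Mul(4912, Pow(-2581, -1)), Mul(3563, Pow(f, -1))) = Add(Mul(4912, Pow(-2581, -1)), Mul(3563, Pow(Rational(-29, 21), -1))) = Add(Mul(4912, Rational(-1, 2581)), Mul(3563, Rational(-21, 29))) = Add(Rational(-4912, 2581), Rational(-74823, 29)) = Rational(-6664159, 2581)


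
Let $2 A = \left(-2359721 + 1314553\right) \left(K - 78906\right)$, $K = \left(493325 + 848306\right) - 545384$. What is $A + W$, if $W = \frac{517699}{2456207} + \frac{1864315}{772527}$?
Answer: $- \frac{54716340325544267237326}{145960478853} \approx -3.7487 \cdot 10^{11}$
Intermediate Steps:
$K = 796247$ ($K = 1341631 - 545384 = 796247$)
$A = -374870929144$ ($A = \frac{\left(-2359721 + 1314553\right) \left(796247 - 78906\right)}{2} = \frac{\left(-1045168\right) 717341}{2} = \frac{1}{2} \left(-749741858288\right) = -374870929144$)
$W = \frac{383006154506}{145960478853}$ ($W = 517699 \cdot \frac{1}{2456207} + 1864315 \cdot \frac{1}{772527} = \frac{39823}{188939} + \frac{1864315}{772527} = \frac{383006154506}{145960478853} \approx 2.624$)
$A + W = -374870929144 + \frac{383006154506}{145960478853} = - \frac{54716340325544267237326}{145960478853}$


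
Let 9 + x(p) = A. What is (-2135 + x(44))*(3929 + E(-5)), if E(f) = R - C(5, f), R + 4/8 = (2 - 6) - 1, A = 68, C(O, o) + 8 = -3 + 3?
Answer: -8161794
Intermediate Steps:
C(O, o) = -8 (C(O, o) = -8 + (-3 + 3) = -8 + 0 = -8)
R = -11/2 (R = -½ + ((2 - 6) - 1) = -½ + (-4 - 1) = -½ - 5 = -11/2 ≈ -5.5000)
x(p) = 59 (x(p) = -9 + 68 = 59)
E(f) = 5/2 (E(f) = -11/2 - 1*(-8) = -11/2 + 8 = 5/2)
(-2135 + x(44))*(3929 + E(-5)) = (-2135 + 59)*(3929 + 5/2) = -2076*7863/2 = -8161794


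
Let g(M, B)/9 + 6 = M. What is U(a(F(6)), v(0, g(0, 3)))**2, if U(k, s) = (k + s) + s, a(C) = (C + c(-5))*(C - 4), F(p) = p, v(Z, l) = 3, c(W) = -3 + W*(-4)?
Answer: 2704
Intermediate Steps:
g(M, B) = -54 + 9*M
c(W) = -3 - 4*W
a(C) = (-4 + C)*(17 + C) (a(C) = (C + (-3 - 4*(-5)))*(C - 4) = (C + (-3 + 20))*(-4 + C) = (C + 17)*(-4 + C) = (17 + C)*(-4 + C) = (-4 + C)*(17 + C))
U(k, s) = k + 2*s
U(a(F(6)), v(0, g(0, 3)))**2 = ((-68 + 6**2 + 13*6) + 2*3)**2 = ((-68 + 36 + 78) + 6)**2 = (46 + 6)**2 = 52**2 = 2704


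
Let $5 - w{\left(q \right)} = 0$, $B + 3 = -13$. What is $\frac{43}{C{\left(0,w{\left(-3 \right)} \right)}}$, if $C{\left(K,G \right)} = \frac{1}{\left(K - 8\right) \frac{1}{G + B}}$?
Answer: $\frac{344}{11} \approx 31.273$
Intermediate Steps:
$B = -16$ ($B = -3 - 13 = -16$)
$w{\left(q \right)} = 5$ ($w{\left(q \right)} = 5 - 0 = 5 + 0 = 5$)
$C{\left(K,G \right)} = \frac{-16 + G}{-8 + K}$ ($C{\left(K,G \right)} = \frac{1}{\left(K - 8\right) \frac{1}{G - 16}} = \frac{1}{\left(-8 + K\right) \frac{1}{-16 + G}} = \frac{1}{\frac{1}{-16 + G} \left(-8 + K\right)} = \frac{-16 + G}{-8 + K}$)
$\frac{43}{C{\left(0,w{\left(-3 \right)} \right)}} = \frac{43}{\frac{1}{-8 + 0} \left(-16 + 5\right)} = \frac{43}{\frac{1}{-8} \left(-11\right)} = \frac{43}{\left(- \frac{1}{8}\right) \left(-11\right)} = \frac{43}{\frac{11}{8}} = 43 \cdot \frac{8}{11} = \frac{344}{11}$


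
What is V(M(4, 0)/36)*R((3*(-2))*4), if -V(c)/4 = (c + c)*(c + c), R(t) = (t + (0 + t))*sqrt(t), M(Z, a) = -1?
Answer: 32*I*sqrt(6)/27 ≈ 2.9031*I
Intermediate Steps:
R(t) = 2*t**(3/2) (R(t) = (t + t)*sqrt(t) = (2*t)*sqrt(t) = 2*t**(3/2))
V(c) = -16*c**2 (V(c) = -4*(c + c)*(c + c) = -4*2*c*2*c = -16*c**2)
V(M(4, 0)/36)*R((3*(-2))*4) = (-16*(-1/36)**2)*(2*((3*(-2))*4)**(3/2)) = (-16*(-1*1/36)**2)*(2*(-6*4)**(3/2)) = (-16*(-1/36)**2)*(2*(-24)**(3/2)) = (-16*1/1296)*(2*(-48*I*sqrt(6))) = -(-32)*I*sqrt(6)/27 = 32*I*sqrt(6)/27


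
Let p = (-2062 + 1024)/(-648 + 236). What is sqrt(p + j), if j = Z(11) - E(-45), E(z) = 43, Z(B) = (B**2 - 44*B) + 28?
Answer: I*sqrt(15933894)/206 ≈ 19.377*I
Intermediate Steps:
Z(B) = 28 + B**2 - 44*B
j = -378 (j = (28 + 11**2 - 44*11) - 1*43 = (28 + 121 - 484) - 43 = -335 - 43 = -378)
p = 519/206 (p = -1038/(-412) = -1038*(-1/412) = 519/206 ≈ 2.5194)
sqrt(p + j) = sqrt(519/206 - 378) = sqrt(-77349/206) = I*sqrt(15933894)/206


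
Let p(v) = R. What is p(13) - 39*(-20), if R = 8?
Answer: 788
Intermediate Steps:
p(v) = 8
p(13) - 39*(-20) = 8 - 39*(-20) = 8 + 780 = 788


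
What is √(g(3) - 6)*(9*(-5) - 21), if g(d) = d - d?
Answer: -66*I*√6 ≈ -161.67*I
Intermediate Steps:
g(d) = 0
√(g(3) - 6)*(9*(-5) - 21) = √(0 - 6)*(9*(-5) - 21) = √(-6)*(-45 - 21) = (I*√6)*(-66) = -66*I*√6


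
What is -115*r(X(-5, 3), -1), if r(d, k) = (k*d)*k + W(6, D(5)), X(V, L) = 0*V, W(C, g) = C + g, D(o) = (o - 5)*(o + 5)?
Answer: -690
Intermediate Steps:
D(o) = (-5 + o)*(5 + o)
X(V, L) = 0
r(d, k) = 6 + d*k² (r(d, k) = (k*d)*k + (6 + (-25 + 5²)) = (d*k)*k + (6 + (-25 + 25)) = d*k² + (6 + 0) = d*k² + 6 = 6 + d*k²)
-115*r(X(-5, 3), -1) = -115*(6 + 0*(-1)²) = -115*(6 + 0*1) = -115*(6 + 0) = -115*6 = -690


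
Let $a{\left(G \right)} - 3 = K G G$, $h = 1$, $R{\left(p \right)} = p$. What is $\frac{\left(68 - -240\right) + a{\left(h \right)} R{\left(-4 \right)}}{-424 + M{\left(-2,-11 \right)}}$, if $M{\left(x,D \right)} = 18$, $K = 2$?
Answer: $- \frac{144}{203} \approx -0.70936$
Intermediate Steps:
$a{\left(G \right)} = 3 + 2 G^{2}$ ($a{\left(G \right)} = 3 + 2 G G = 3 + 2 G^{2}$)
$\frac{\left(68 - -240\right) + a{\left(h \right)} R{\left(-4 \right)}}{-424 + M{\left(-2,-11 \right)}} = \frac{\left(68 - -240\right) + \left(3 + 2 \cdot 1^{2}\right) \left(-4\right)}{-424 + 18} = \frac{\left(68 + 240\right) + \left(3 + 2 \cdot 1\right) \left(-4\right)}{-406} = \left(308 + \left(3 + 2\right) \left(-4\right)\right) \left(- \frac{1}{406}\right) = \left(308 + 5 \left(-4\right)\right) \left(- \frac{1}{406}\right) = \left(308 - 20\right) \left(- \frac{1}{406}\right) = 288 \left(- \frac{1}{406}\right) = - \frac{144}{203}$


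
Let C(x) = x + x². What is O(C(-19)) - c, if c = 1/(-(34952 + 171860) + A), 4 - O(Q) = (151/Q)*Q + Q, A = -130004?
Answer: -164703023/336816 ≈ -489.00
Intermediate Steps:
O(Q) = -147 - Q (O(Q) = 4 - ((151/Q)*Q + Q) = 4 - (151 + Q) = 4 + (-151 - Q) = -147 - Q)
c = -1/336816 (c = 1/(-(34952 + 171860) - 130004) = 1/(-1*206812 - 130004) = 1/(-206812 - 130004) = 1/(-336816) = -1/336816 ≈ -2.9690e-6)
O(C(-19)) - c = (-147 - (-19)*(1 - 19)) - 1*(-1/336816) = (-147 - (-19)*(-18)) + 1/336816 = (-147 - 1*342) + 1/336816 = (-147 - 342) + 1/336816 = -489 + 1/336816 = -164703023/336816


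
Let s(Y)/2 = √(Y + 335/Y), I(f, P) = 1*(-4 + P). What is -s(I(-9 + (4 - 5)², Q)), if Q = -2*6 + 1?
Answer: -8*I*√21/3 ≈ -12.22*I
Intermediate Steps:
Q = -11 (Q = -12 + 1 = -11)
I(f, P) = -4 + P
s(Y) = 2*√(Y + 335/Y)
-s(I(-9 + (4 - 5)², Q)) = -2*√((-4 - 11) + 335/(-4 - 11)) = -2*√(-15 + 335/(-15)) = -2*√(-15 + 335*(-1/15)) = -2*√(-15 - 67/3) = -2*√(-112/3) = -2*4*I*√21/3 = -8*I*√21/3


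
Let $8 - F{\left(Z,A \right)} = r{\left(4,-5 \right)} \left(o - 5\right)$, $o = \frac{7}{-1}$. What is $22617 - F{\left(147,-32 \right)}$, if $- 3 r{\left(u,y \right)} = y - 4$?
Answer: $22573$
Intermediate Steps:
$r{\left(u,y \right)} = \frac{4}{3} - \frac{y}{3}$ ($r{\left(u,y \right)} = - \frac{y - 4}{3} = - \frac{-4 + y}{3} = \frac{4}{3} - \frac{y}{3}$)
$o = -7$ ($o = 7 \left(-1\right) = -7$)
$F{\left(Z,A \right)} = 44$ ($F{\left(Z,A \right)} = 8 - \left(\frac{4}{3} - - \frac{5}{3}\right) \left(-7 - 5\right) = 8 - \left(\frac{4}{3} + \frac{5}{3}\right) \left(-12\right) = 8 - 3 \left(-12\right) = 8 - -36 = 8 + 36 = 44$)
$22617 - F{\left(147,-32 \right)} = 22617 - 44 = 22573$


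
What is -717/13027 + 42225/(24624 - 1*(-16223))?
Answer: 520777776/532113869 ≈ 0.97870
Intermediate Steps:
-717/13027 + 42225/(24624 - 1*(-16223)) = -717*1/13027 + 42225/(24624 + 16223) = -717/13027 + 42225/40847 = 520777776/532113869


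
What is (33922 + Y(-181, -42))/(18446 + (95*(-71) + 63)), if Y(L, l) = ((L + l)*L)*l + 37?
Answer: -1661287/11764 ≈ -141.22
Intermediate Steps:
Y(L, l) = 37 + L*l*(L + l) (Y(L, l) = (L*(L + l))*l + 37 = L*l*(L + l) + 37 = 37 + L*l*(L + l))
(33922 + Y(-181, -42))/(18446 + (95*(-71) + 63)) = (33922 + (37 - 181*(-42)² - 42*(-181)²))/(18446 + (95*(-71) + 63)) = (33922 + (37 - 181*1764 - 42*32761))/(18446 + (-6745 + 63)) = (33922 + (37 - 319284 - 1375962))/(18446 - 6682) = (33922 - 1695209)/11764 = -1661287*1/11764 = -1661287/11764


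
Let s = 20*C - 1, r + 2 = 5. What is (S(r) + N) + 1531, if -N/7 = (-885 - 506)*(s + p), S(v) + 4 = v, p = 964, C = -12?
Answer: 7041381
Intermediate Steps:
r = 3 (r = -2 + 5 = 3)
s = -241 (s = 20*(-12) - 1 = -240 - 1 = -241)
S(v) = -4 + v
N = 7039851 (N = -7*(-885 - 506)*(-241 + 964) = -(-9737)*723 = -7*(-1005693) = 7039851)
(S(r) + N) + 1531 = ((-4 + 3) + 7039851) + 1531 = (-1 + 7039851) + 1531 = 7039850 + 1531 = 7041381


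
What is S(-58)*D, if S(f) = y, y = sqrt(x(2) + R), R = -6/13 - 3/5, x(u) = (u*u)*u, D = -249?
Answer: -249*sqrt(29315)/65 ≈ -655.89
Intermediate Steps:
x(u) = u**3 (x(u) = u**2*u = u**3)
R = -69/65 (R = -6*1/13 - 3*1/5 = -6/13 - 3/5 = -69/65 ≈ -1.0615)
y = sqrt(29315)/65 (y = sqrt(2**3 - 69/65) = sqrt(8 - 69/65) = sqrt(451/65) = sqrt(29315)/65 ≈ 2.6341)
S(f) = sqrt(29315)/65
S(-58)*D = (sqrt(29315)/65)*(-249) = -249*sqrt(29315)/65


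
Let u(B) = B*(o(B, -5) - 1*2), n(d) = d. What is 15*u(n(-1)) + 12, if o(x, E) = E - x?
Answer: 102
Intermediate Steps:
u(B) = B*(-7 - B) (u(B) = B*((-5 - B) - 1*2) = B*((-5 - B) - 2) = B*(-7 - B))
15*u(n(-1)) + 12 = 15*(-1*(-1)*(7 - 1)) + 12 = 15*(-1*(-1)*6) + 12 = 15*6 + 12 = 90 + 12 = 102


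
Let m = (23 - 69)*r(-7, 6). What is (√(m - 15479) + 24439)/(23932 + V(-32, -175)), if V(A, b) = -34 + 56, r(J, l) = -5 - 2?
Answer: 24439/23954 + I*√15157/23954 ≈ 1.0202 + 0.0051396*I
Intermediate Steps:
r(J, l) = -7
V(A, b) = 22
m = 322 (m = (23 - 69)*(-7) = -46*(-7) = 322)
(√(m - 15479) + 24439)/(23932 + V(-32, -175)) = (√(322 - 15479) + 24439)/(23932 + 22) = (√(-15157) + 24439)/23954 = (I*√15157 + 24439)*(1/23954) = (24439 + I*√15157)*(1/23954) = 24439/23954 + I*√15157/23954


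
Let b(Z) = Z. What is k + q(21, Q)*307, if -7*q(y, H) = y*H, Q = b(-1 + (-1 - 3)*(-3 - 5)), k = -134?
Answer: -28685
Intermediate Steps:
Q = 31 (Q = -1 + (-1 - 3)*(-3 - 5) = -1 - 4*(-8) = -1 + 32 = 31)
q(y, H) = -H*y/7 (q(y, H) = -y*H/7 = -H*y/7)
k + q(21, Q)*307 = -134 - ⅐*31*21*307 = -134 - 93*307 = -134 - 28551 = -28685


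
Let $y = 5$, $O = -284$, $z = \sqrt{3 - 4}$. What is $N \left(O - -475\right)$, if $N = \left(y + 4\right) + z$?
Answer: $1719 + 191 i \approx 1719.0 + 191.0 i$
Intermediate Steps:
$z = i$ ($z = \sqrt{-1} = i \approx 1.0 i$)
$N = 9 + i$ ($N = \left(5 + 4\right) + i = 9 + i \approx 9.0 + 1.0 i$)
$N \left(O - -475\right) = \left(9 + i\right) \left(-284 - -475\right) = \left(9 + i\right) \left(-284 + 475\right) = \left(9 + i\right) 191 = 1719 + 191 i$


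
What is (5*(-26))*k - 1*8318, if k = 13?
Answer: -10008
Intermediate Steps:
(5*(-26))*k - 1*8318 = (5*(-26))*13 - 1*8318 = -130*13 - 8318 = -1690 - 8318 = -10008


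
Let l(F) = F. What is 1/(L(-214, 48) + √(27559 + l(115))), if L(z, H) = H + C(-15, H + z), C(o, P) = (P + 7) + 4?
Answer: 107/16225 + √27674/16225 ≈ 0.016848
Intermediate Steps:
C(o, P) = 11 + P (C(o, P) = (7 + P) + 4 = 11 + P)
L(z, H) = 11 + z + 2*H (L(z, H) = H + (11 + (H + z)) = H + (11 + H + z) = 11 + z + 2*H)
1/(L(-214, 48) + √(27559 + l(115))) = 1/((11 - 214 + 2*48) + √(27559 + 115)) = 1/((11 - 214 + 96) + √27674) = 1/(-107 + √27674)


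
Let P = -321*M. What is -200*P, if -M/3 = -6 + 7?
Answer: -192600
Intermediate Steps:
M = -3 (M = -3*(-6 + 7) = -3*1 = -3)
P = 963 (P = -321*(-3) = 963)
-200*P = -200*963 = -192600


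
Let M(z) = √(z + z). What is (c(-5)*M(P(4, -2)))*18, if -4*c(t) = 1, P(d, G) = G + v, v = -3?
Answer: -9*I*√10/2 ≈ -14.23*I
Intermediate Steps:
P(d, G) = -3 + G (P(d, G) = G - 3 = -3 + G)
c(t) = -¼ (c(t) = -¼*1 = -¼)
M(z) = √2*√z (M(z) = √(2*z) = √2*√z)
(c(-5)*M(P(4, -2)))*18 = -√2*√(-3 - 2)/4*18 = -√2*√(-5)/4*18 = -√2*I*√5/4*18 = -I*√10/4*18 = -9*I*√10/2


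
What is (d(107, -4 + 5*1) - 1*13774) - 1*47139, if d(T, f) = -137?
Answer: -61050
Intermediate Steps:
(d(107, -4 + 5*1) - 1*13774) - 1*47139 = (-137 - 1*13774) - 1*47139 = (-137 - 13774) - 47139 = -13911 - 47139 = -61050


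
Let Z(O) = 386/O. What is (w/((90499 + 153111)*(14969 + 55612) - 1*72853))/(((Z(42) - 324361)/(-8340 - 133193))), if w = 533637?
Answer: 1586072155941/117116126133575116 ≈ 1.3543e-5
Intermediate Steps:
(w/((90499 + 153111)*(14969 + 55612) - 1*72853))/(((Z(42) - 324361)/(-8340 - 133193))) = (533637/((90499 + 153111)*(14969 + 55612) - 1*72853))/(((386/42 - 324361)/(-8340 - 133193))) = (533637/(243610*70581 - 72853))/(((386*(1/42) - 324361)/(-141533))) = (533637/(17194237410 - 72853))/(((193/21 - 324361)*(-1/141533))) = (533637/17194164557)/((-6811388/21*(-1/141533))) = (533637*(1/17194164557))/(6811388/2972193) = (533637/17194164557)*(2972193/6811388) = 1586072155941/117116126133575116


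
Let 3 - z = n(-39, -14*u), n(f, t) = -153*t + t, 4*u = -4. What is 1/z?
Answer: 1/2131 ≈ 0.00046926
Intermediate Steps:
u = -1 (u = (¼)*(-4) = -1)
n(f, t) = -152*t
z = 2131 (z = 3 - (-152)*(-14*(-1)) = 3 - (-152)*14 = 3 - 1*(-2128) = 3 + 2128 = 2131)
1/z = 1/2131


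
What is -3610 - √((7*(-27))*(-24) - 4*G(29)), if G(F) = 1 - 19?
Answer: -3610 - 48*√2 ≈ -3677.9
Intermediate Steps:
G(F) = -18
-3610 - √((7*(-27))*(-24) - 4*G(29)) = -3610 - √((7*(-27))*(-24) - 4*(-18)) = -3610 - √(-189*(-24) + 72) = -3610 - √(4536 + 72) = -3610 - √4608 = -3610 - 48*√2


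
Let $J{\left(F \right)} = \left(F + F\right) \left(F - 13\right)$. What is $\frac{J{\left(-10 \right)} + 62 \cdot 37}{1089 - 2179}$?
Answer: $- \frac{1377}{545} \approx -2.5266$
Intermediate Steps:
$J{\left(F \right)} = 2 F \left(-13 + F\right)$
$\frac{J{\left(-10 \right)} + 62 \cdot 37}{1089 - 2179} = \frac{2 \left(-10\right) \left(-13 - 10\right) + 62 \cdot 37}{1089 - 2179} = \frac{2 \left(-10\right) \left(-23\right) + 2294}{-1090} = \left(460 + 2294\right) \left(- \frac{1}{1090}\right) = 2754 \left(- \frac{1}{1090}\right) = - \frac{1377}{545}$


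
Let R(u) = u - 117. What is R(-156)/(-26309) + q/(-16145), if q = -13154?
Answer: 350476171/424758805 ≈ 0.82512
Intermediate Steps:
R(u) = -117 + u
R(-156)/(-26309) + q/(-16145) = (-117 - 156)/(-26309) - 13154/(-16145) = -273*(-1/26309) - 13154*(-1/16145) = 273/26309 + 13154/16145 = 350476171/424758805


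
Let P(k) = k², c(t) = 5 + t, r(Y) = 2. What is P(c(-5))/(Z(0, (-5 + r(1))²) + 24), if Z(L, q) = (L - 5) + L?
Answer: 0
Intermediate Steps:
Z(L, q) = -5 + 2*L (Z(L, q) = (-5 + L) + L = -5 + 2*L)
P(c(-5))/(Z(0, (-5 + r(1))²) + 24) = (5 - 5)²/((-5 + 2*0) + 24) = 0²/((-5 + 0) + 24) = 0/(-5 + 24) = 0/19 = 0*(1/19) = 0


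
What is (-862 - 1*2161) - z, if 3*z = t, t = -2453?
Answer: -6616/3 ≈ -2205.3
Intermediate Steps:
z = -2453/3 (z = (⅓)*(-2453) = -2453/3 ≈ -817.67)
(-862 - 1*2161) - z = (-862 - 1*2161) - 1*(-2453/3) = (-862 - 2161) + 2453/3 = -3023 + 2453/3 = -6616/3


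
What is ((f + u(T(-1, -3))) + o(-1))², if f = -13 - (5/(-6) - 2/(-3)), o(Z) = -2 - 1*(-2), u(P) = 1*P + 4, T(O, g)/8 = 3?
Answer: 8281/36 ≈ 230.03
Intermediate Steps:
T(O, g) = 24 (T(O, g) = 8*3 = 24)
u(P) = 4 + P (u(P) = P + 4 = 4 + P)
o(Z) = 0 (o(Z) = -2 + 2 = 0)
f = -77/6 (f = -13 - (5*(-⅙) - 2*(-⅓)) = -13 - (-⅚ + ⅔) = -13 - 1*(-⅙) = -13 + ⅙ = -77/6 ≈ -12.833)
((f + u(T(-1, -3))) + o(-1))² = ((-77/6 + (4 + 24)) + 0)² = ((-77/6 + 28) + 0)² = (91/6 + 0)² = (91/6)² = 8281/36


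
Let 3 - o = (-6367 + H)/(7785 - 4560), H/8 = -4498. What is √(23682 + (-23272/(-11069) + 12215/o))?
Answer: √900615134103016674030/191958598 ≈ 156.34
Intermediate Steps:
H = -35984 (H = 8*(-4498) = -35984)
o = 17342/1075 (o = 3 - (-6367 - 35984)/(7785 - 4560) = 3 - (-42351)/3225 = 3 - 1*(-14117/1075) = 3 + 14117/1075 = 17342/1075 ≈ 16.132)
√(23682 + (-23272/(-11069) + 12215/o)) = √(23682 + (-23272/(-11069) + 12215/(17342/1075))) = √(23682 + (-23272*(-1/11069) + 12215*(1075/17342))) = √(23682 + (23272/11069 + 13131125/17342)) = √(23682 + 145752005649/191958598) = √(4691715523485/191958598) = √900615134103016674030/191958598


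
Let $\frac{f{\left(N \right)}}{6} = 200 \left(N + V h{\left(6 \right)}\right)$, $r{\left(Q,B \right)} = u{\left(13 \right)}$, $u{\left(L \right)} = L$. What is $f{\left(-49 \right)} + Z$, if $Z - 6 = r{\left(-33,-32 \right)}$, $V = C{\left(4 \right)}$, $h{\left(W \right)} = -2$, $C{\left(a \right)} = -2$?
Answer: $-53981$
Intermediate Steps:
$V = -2$
$r{\left(Q,B \right)} = 13$
$f{\left(N \right)} = 4800 + 1200 N$ ($f{\left(N \right)} = 6 \cdot 200 \left(N - -4\right) = 6 \cdot 200 \left(N + 4\right) = 6 \cdot 200 \left(4 + N\right) = 6 \left(800 + 200 N\right) = 4800 + 1200 N$)
$Z = 19$ ($Z = 6 + 13 = 19$)
$f{\left(-49 \right)} + Z = \left(4800 + 1200 \left(-49\right)\right) + 19 = \left(4800 - 58800\right) + 19 = -54000 + 19 = -53981$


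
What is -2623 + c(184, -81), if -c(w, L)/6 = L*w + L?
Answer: 87287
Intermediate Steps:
c(w, L) = -6*L - 6*L*w (c(w, L) = -6*(L*w + L) = -6*(L + L*w) = -6*L - 6*L*w)
-2623 + c(184, -81) = -2623 - 6*(-81)*(1 + 184) = -2623 - 6*(-81)*185 = -2623 + 89910 = 87287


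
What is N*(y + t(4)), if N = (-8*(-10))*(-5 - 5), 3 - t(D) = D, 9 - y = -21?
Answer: -23200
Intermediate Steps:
y = 30 (y = 9 - 1*(-21) = 9 + 21 = 30)
t(D) = 3 - D
N = -800 (N = 80*(-10) = -800)
N*(y + t(4)) = -800*(30 + (3 - 1*4)) = -800*(30 + (3 - 4)) = -800*(30 - 1) = -800*29 = -23200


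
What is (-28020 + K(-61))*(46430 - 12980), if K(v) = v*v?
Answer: -812801550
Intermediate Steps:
K(v) = v²
(-28020 + K(-61))*(46430 - 12980) = (-28020 + (-61)²)*(46430 - 12980) = (-28020 + 3721)*33450 = -24299*33450 = -812801550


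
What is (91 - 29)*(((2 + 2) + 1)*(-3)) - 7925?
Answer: -8855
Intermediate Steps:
(91 - 29)*(((2 + 2) + 1)*(-3)) - 7925 = 62*((4 + 1)*(-3)) - 7925 = 62*(5*(-3)) - 7925 = 62*(-15) - 7925 = -930 - 7925 = -8855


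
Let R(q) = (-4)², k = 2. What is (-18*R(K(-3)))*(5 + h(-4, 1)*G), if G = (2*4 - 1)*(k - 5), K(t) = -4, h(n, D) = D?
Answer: 4608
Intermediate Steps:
G = -21 (G = (2*4 - 1)*(2 - 5) = (8 - 1)*(-3) = 7*(-3) = -21)
R(q) = 16
(-18*R(K(-3)))*(5 + h(-4, 1)*G) = (-18*16)*(5 + 1*(-21)) = -288*(5 - 21) = -288*(-16) = 4608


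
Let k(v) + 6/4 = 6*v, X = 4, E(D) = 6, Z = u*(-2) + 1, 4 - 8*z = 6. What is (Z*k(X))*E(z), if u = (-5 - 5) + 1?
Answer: 2565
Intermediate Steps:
z = -¼ (z = ½ - ⅛*6 = ½ - ¾ = -¼ ≈ -0.25000)
u = -9 (u = -10 + 1 = -9)
Z = 19 (Z = -9*(-2) + 1 = 18 + 1 = 19)
k(v) = -3/2 + 6*v
(Z*k(X))*E(z) = (19*(-3/2 + 6*4))*6 = (19*(-3/2 + 24))*6 = (19*(45/2))*6 = (855/2)*6 = 2565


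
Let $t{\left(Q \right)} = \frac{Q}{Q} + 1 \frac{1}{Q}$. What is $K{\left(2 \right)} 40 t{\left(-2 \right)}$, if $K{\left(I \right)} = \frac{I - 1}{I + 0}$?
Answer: $10$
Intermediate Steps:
$K{\left(I \right)} = \frac{-1 + I}{I}$
$t{\left(Q \right)} = 1 + \frac{1}{Q}$
$K{\left(2 \right)} 40 t{\left(-2 \right)} = \frac{-1 + 2}{2} \cdot 40 \frac{1 - 2}{-2} = \frac{1}{2} \cdot 1 \cdot 40 \left(\left(- \frac{1}{2}\right) \left(-1\right)\right) = \frac{1}{2} \cdot 40 \cdot \frac{1}{2} = 20 \cdot \frac{1}{2} = 10$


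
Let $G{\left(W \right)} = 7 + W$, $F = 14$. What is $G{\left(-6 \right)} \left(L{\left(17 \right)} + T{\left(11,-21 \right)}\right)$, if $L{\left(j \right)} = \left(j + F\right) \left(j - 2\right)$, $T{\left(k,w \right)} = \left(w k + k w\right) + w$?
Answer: $-18$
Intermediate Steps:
$T{\left(k,w \right)} = w + 2 k w$ ($T{\left(k,w \right)} = \left(k w + k w\right) + w = 2 k w + w = w + 2 k w$)
$L{\left(j \right)} = \left(-2 + j\right) \left(14 + j\right)$ ($L{\left(j \right)} = \left(j + 14\right) \left(j - 2\right) = \left(14 + j\right) \left(-2 + j\right) = \left(-2 + j\right) \left(14 + j\right)$)
$G{\left(-6 \right)} \left(L{\left(17 \right)} + T{\left(11,-21 \right)}\right) = \left(7 - 6\right) \left(\left(-28 + 17^{2} + 12 \cdot 17\right) - 21 \left(1 + 2 \cdot 11\right)\right) = 1 \left(\left(-28 + 289 + 204\right) - 21 \left(1 + 22\right)\right) = 1 \left(465 - 483\right) = 1 \left(-18\right) = -18$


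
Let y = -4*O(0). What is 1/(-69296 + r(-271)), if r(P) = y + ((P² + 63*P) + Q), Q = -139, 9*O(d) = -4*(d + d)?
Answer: -1/13067 ≈ -7.6529e-5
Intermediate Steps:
O(d) = -8*d/9 (O(d) = (-4*(d + d))/9 = (-8*d)/9 = -8*d/9)
y = 0 (y = -(-32)*0/9 = -4*0 = 0)
r(P) = -139 + P² + 63*P (r(P) = 0 + ((P² + 63*P) - 139) = 0 + (-139 + P² + 63*P) = -139 + P² + 63*P)
1/(-69296 + r(-271)) = 1/(-69296 + (-139 + (-271)² + 63*(-271))) = 1/(-69296 + (-139 + 73441 - 17073)) = 1/(-69296 + 56229) = 1/(-13067) = -1/13067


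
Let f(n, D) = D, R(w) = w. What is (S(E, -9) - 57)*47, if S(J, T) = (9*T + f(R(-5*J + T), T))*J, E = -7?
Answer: 26931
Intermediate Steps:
S(J, T) = 10*J*T (S(J, T) = (9*T + T)*J = (10*T)*J = 10*J*T)
(S(E, -9) - 57)*47 = (10*(-7)*(-9) - 57)*47 = (630 - 57)*47 = 573*47 = 26931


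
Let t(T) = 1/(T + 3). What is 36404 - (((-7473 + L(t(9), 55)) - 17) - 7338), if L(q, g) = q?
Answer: 614783/12 ≈ 51232.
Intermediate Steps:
t(T) = 1/(3 + T)
36404 - (((-7473 + L(t(9), 55)) - 17) - 7338) = 36404 - (((-7473 + 1/(3 + 9)) - 17) - 7338) = 36404 - (((-7473 + 1/12) - 17) - 7338) = 36404 - ((-89675/12 - 17) - 7338) = 36404 - (-89879/12 - 7338) = 36404 - 1*(-177935/12) = 36404 + 177935/12 = 614783/12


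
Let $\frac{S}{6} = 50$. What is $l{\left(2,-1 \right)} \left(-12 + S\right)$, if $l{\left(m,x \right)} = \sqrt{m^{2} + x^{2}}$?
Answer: $288 \sqrt{5} \approx 643.99$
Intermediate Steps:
$S = 300$ ($S = 6 \cdot 50 = 300$)
$l{\left(2,-1 \right)} \left(-12 + S\right) = \sqrt{2^{2} + \left(-1\right)^{2}} \left(-12 + 300\right) = \sqrt{4 + 1} \cdot 288 = \sqrt{5} \cdot 288 = 288 \sqrt{5}$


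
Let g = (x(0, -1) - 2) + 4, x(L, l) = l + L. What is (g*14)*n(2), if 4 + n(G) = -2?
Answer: -84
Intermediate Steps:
n(G) = -6 (n(G) = -4 - 2 = -6)
x(L, l) = L + l
g = 1 (g = ((0 - 1) - 2) + 4 = (-1 - 2) + 4 = -3 + 4 = 1)
(g*14)*n(2) = (1*14)*(-6) = 14*(-6) = -84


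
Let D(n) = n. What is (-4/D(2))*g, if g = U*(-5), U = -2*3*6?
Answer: -360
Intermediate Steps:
U = -36 (U = -6*6 = -36)
g = 180 (g = -36*(-5) = 180)
(-4/D(2))*g = (-4/2)*180 = ((½)*(-4))*180 = -2*180 = -360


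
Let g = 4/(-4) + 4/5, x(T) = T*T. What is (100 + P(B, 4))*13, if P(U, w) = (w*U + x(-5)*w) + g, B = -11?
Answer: 10127/5 ≈ 2025.4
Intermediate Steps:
x(T) = T²
g = -⅕ (g = 4*(-¼) + 4*(⅕) = -1 + ⅘ = -⅕ ≈ -0.20000)
P(U, w) = -⅕ + 25*w + U*w (P(U, w) = (w*U + (-5)²*w) - ⅕ = (U*w + 25*w) - ⅕ = (25*w + U*w) - ⅕ = -⅕ + 25*w + U*w)
(100 + P(B, 4))*13 = (100 + (-⅕ + 25*4 - 11*4))*13 = (100 + (-⅕ + 100 - 44))*13 = (100 + 279/5)*13 = (779/5)*13 = 10127/5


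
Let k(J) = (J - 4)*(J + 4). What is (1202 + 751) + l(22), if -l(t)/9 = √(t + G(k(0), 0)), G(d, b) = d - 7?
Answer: 1953 - 9*I ≈ 1953.0 - 9.0*I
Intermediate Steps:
k(J) = (-4 + J)*(4 + J)
G(d, b) = -7 + d
l(t) = -9*√(-23 + t) (l(t) = -9*√(t + (-7 + (-16 + 0²))) = -9*√(t + (-7 + (-16 + 0))) = -9*√(t + (-7 - 16)) = -9*√(t - 23) = -9*√(-23 + t))
(1202 + 751) + l(22) = (1202 + 751) - 9*√(-23 + 22) = 1953 - 9*I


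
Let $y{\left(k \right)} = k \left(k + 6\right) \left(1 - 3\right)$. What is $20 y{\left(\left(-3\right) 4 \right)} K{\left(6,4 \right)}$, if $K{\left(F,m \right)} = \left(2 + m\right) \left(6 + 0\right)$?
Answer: $-103680$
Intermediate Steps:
$K{\left(F,m \right)} = 12 + 6 m$ ($K{\left(F,m \right)} = \left(2 + m\right) 6 = 12 + 6 m$)
$y{\left(k \right)} = - 2 k \left(6 + k\right)$ ($y{\left(k \right)} = k \left(6 + k\right) \left(-2\right) = - 2 k \left(6 + k\right)$)
$20 y{\left(\left(-3\right) 4 \right)} K{\left(6,4 \right)} = 20 \left(- 2 \left(\left(-3\right) 4\right) \left(6 - 12\right)\right) \left(12 + 6 \cdot 4\right) = 20 \left(\left(-2\right) \left(-12\right) \left(6 - 12\right)\right) \left(12 + 24\right) = 20 \left(\left(-2\right) \left(-12\right) \left(-6\right)\right) 36 = 20 \left(-144\right) 36 = \left(-2880\right) 36 = -103680$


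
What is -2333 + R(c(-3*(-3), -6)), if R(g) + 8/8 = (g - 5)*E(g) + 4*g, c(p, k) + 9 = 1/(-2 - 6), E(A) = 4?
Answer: -2427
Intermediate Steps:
c(p, k) = -73/8 (c(p, k) = -9 + 1/(-2 - 6) = -9 + 1/(-8) = -9 - ⅛ = -73/8)
R(g) = -21 + 8*g (R(g) = -1 + ((g - 5)*4 + 4*g) = -1 + ((-5 + g)*4 + 4*g) = -1 + ((-20 + 4*g) + 4*g) = -1 + (-20 + 8*g) = -21 + 8*g)
-2333 + R(c(-3*(-3), -6)) = -2333 + (-21 + 8*(-73/8)) = -2333 + (-21 - 73) = -2333 - 94 = -2427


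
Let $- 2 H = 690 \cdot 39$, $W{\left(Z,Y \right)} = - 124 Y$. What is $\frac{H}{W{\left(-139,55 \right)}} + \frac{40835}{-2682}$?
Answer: $- \frac{24240839}{1829124} \approx -13.253$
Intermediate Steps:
$H = -13455$ ($H = - \frac{690 \cdot 39}{2} = \left(- \frac{1}{2}\right) 26910 = -13455$)
$\frac{H}{W{\left(-139,55 \right)}} + \frac{40835}{-2682} = - \frac{13455}{\left(-124\right) 55} + \frac{40835}{-2682} = - \frac{13455}{-6820} + 40835 \left(- \frac{1}{2682}\right) = \left(-13455\right) \left(- \frac{1}{6820}\right) - \frac{40835}{2682} = \frac{2691}{1364} - \frac{40835}{2682} = - \frac{24240839}{1829124}$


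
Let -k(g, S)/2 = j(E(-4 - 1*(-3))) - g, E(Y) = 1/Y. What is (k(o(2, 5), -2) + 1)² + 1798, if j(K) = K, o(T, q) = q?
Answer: 1967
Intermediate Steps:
k(g, S) = 2 + 2*g (k(g, S) = -2*(1/(-4 - 1*(-3)) - g) = -2*(1/(-4 + 3) - g) = -2*(1/(-1) - g) = -2*(-1 - g) = 2 + 2*g)
(k(o(2, 5), -2) + 1)² + 1798 = ((2 + 2*5) + 1)² + 1798 = ((2 + 10) + 1)² + 1798 = (12 + 1)² + 1798 = 13² + 1798 = 169 + 1798 = 1967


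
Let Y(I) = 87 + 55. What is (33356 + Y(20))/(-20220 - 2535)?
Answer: -11166/7585 ≈ -1.4721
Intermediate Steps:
Y(I) = 142
(33356 + Y(20))/(-20220 - 2535) = (33356 + 142)/(-20220 - 2535) = 33498/(-22755) = 33498*(-1/22755) = -11166/7585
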